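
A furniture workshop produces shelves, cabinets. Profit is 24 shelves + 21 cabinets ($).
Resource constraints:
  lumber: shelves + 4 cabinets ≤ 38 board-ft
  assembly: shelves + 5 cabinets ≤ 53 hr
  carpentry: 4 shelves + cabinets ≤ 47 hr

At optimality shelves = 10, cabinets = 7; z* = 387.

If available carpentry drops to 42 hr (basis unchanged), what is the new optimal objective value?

362

Binding: lumber and carpentry. Non-binding: assembly (8 unused).
Since assembly is not tight, its dual is 0.
From A_Bᵀ y = c: 1·y_lumber + 4·y_carpentry = 24; 4·y_lumber + 1·y_carpentry = 21.
Solving: y_lumber = 4, y_carpentry = 5.
Δz = y_carpentry·Δb = 5 × (-5) = -25, so new z* = 387 − 25 = 362.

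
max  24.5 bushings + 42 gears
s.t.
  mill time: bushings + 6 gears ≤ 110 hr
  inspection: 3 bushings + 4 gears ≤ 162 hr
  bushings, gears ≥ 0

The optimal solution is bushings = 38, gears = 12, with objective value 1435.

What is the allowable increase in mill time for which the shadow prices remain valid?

133

Binding constraints: mill time, inspection. The basis is B = [[1,6],[3,4]] with det -14.
Per unit increase in mill time, x* moves by d = (-0.2857, 0.2143).
The basis stays optimal until bushings reaches 0; allowable increase = 133 hr.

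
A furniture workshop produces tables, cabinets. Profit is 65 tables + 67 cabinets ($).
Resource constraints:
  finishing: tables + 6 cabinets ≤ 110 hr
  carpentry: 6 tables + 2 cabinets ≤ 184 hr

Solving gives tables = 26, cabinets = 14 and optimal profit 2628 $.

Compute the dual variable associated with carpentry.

9.5

Check each constraint at x*: finishing 110/110 (tight); carpentry 184/184 (tight).
From A_Bᵀ y = c: 1·y_finishing + 6·y_carpentry = 65; 6·y_finishing + 2·y_carpentry = 67.
This yields shadow prices y_finishing = 8, y_carpentry = 9.5.
Shadow price of carpentry = 9.5.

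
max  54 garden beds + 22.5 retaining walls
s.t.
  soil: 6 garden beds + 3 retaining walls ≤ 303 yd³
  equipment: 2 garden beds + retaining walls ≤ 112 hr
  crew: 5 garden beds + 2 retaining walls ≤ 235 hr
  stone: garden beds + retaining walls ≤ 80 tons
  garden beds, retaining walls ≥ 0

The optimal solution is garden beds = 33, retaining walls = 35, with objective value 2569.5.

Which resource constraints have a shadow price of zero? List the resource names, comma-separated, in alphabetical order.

equipment, stone

soil: 303/303 (binding)
equipment: 101/112 (slack 11)
crew: 235/235 (binding)
stone: 68/80 (slack 12)
By complementary slackness, a constraint with positive slack has shadow price 0 → equipment, stone.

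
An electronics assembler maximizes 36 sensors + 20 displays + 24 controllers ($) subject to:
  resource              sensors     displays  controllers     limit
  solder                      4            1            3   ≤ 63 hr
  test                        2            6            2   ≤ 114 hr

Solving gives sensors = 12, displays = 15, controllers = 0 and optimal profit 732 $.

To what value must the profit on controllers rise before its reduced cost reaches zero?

Check each constraint at x*: solder 63/63 (tight); test 114/114 (tight).
From A_Bᵀ y = c: 4·y_solder + 2·y_test = 36; 1·y_solder + 6·y_test = 20.
→ y_solder = 8 and y_test = 2.
controllers enters the basis when its profit ≥ yᵀa₃ = 8·3 + 2·2 = 28.

28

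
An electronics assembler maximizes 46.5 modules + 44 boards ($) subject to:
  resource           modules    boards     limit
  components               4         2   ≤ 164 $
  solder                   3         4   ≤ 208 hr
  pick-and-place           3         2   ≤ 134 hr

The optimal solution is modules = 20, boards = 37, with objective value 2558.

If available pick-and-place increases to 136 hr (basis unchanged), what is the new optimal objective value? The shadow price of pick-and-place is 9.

Δb = 2, so new z* = 2558 + (9)·(2) = 2558 + 18 = 2576.

2576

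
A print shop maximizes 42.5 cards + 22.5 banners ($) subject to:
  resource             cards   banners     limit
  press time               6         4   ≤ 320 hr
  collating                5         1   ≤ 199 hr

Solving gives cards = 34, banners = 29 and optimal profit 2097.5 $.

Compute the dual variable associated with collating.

Check each constraint at x*: press time 320/320 (tight); collating 199/199 (tight).
The binding rows give the dual system: 6·y_press time + 5·y_collating = 42.5 and 4·y_press time + 1·y_collating = 22.5.
Solving: y_press time = 5, y_collating = 2.5.
Shadow price of collating = 2.5.

2.5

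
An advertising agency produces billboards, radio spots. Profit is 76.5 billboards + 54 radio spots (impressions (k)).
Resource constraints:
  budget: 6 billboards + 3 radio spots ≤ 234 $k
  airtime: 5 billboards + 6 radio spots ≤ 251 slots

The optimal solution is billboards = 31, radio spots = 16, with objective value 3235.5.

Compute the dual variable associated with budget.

9

Check each constraint at x*: budget 234/234 (tight); airtime 251/251 (tight).
Dual feasibility on the basic columns requires 6·y_budget + 5·y_airtime = 76.5, 3·y_budget + 6·y_airtime = 54.
Solving: y_budget = 9, y_airtime = 4.5.
Shadow price of budget = 9.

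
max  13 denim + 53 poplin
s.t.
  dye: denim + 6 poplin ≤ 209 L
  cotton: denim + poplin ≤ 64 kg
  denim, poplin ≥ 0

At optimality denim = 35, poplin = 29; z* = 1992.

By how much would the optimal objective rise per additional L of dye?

8

Check each constraint at x*: dye 209/209 (tight); cotton 64/64 (tight).
The binding rows give the dual system: 1·y_dye + 1·y_cotton = 13 and 6·y_dye + 1·y_cotton = 53.
This yields shadow prices y_dye = 8, y_cotton = 5.
Shadow price of dye = 8.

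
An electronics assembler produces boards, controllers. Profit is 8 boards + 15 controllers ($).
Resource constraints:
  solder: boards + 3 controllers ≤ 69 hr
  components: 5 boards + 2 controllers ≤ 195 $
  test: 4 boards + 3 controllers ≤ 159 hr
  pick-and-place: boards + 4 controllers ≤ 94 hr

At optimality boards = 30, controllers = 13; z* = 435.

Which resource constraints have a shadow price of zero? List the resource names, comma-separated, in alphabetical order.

components, pick-and-place

solder: 69/69 (binding)
components: 176/195 (slack 19)
test: 159/159 (binding)
pick-and-place: 82/94 (slack 12)
By complementary slackness, a constraint with positive slack has shadow price 0 → components, pick-and-place.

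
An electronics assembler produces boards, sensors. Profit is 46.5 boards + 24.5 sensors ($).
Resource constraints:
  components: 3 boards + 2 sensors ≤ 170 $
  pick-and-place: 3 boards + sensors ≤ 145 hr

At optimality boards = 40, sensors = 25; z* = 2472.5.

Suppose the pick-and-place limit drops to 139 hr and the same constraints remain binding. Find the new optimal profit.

2433.5

Both components and pick-and-place are binding at x*.
The binding rows give the dual system: 3·y_components + 3·y_pick-and-place = 46.5 and 2·y_components + 1·y_pick-and-place = 24.5.
This yields shadow prices y_components = 9, y_pick-and-place = 6.5.
Δz = y_pick-and-place·Δb = 6.5 × (-6) = -39, so new z* = 2472.5 − 39 = 2433.5.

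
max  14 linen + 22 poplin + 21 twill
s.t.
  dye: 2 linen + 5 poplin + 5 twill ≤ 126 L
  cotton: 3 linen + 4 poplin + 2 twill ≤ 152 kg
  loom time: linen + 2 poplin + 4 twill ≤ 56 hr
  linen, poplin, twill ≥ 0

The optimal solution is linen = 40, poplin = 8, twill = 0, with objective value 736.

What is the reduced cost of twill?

Check each constraint at x*: dye 120/126 (slack 6); cotton 152/152 (tight); loom time 56/56 (tight).
Slack constraints have shadow price 0 (complementary slackness).
Dual feasibility on the basic columns requires 3·y_cotton + 1·y_loom time = 14, 4·y_cotton + 2·y_loom time = 22.
This yields shadow prices y_cotton = 3, y_loom time = 5.
Reduced cost of twill: c₃ − yᵀa₃ = 21 − (3·2 + 5·4) = 21 − 26 = -5.

-5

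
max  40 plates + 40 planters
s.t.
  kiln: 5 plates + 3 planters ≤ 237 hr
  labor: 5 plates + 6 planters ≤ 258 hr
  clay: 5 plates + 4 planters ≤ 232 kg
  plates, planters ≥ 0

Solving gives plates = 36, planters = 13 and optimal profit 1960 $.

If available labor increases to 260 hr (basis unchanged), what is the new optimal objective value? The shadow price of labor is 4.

1968

Δb = 2, so new z* = 1960 + (4)·(2) = 1960 + 8 = 1968.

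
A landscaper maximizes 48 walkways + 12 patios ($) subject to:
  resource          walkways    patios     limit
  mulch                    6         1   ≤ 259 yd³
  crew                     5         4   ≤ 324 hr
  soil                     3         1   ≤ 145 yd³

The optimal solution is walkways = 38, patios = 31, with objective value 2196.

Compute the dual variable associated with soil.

8

At the optimum: mulch uses 259 of 259 (binding); crew uses 314 of 324 (slack = 10); soil uses 145 of 145 (binding).
By complementary slackness, y = 0 for the non-binding constraint.
Dual feasibility on the basic columns requires 6·y_mulch + 3·y_soil = 48, 1·y_mulch + 1·y_soil = 12.
Solving: y_mulch = 4, y_soil = 8.
Shadow price of soil = 8.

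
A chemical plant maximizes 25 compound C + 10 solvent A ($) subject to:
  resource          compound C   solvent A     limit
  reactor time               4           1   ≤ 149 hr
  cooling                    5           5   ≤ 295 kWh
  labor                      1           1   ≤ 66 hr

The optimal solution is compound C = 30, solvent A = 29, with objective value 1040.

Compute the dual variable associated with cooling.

Binding: reactor time and cooling. Non-binding: labor (7 unused).
Slack constraints have shadow price 0 (complementary slackness).
The binding rows give the dual system: 4·y_reactor time + 5·y_cooling = 25 and 1·y_reactor time + 5·y_cooling = 10.
Solving: y_reactor time = 5, y_cooling = 1.
Shadow price of cooling = 1.

1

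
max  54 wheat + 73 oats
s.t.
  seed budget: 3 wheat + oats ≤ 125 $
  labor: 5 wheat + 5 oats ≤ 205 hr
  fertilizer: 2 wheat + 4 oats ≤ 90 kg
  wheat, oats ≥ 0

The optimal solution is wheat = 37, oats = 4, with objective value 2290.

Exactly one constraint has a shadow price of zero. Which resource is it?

seed budget: 115/125 (slack 10)
labor: 205/205 (binding)
fertilizer: 90/90 (binding)
By complementary slackness, a constraint with positive slack has shadow price 0 → seed budget.

seed budget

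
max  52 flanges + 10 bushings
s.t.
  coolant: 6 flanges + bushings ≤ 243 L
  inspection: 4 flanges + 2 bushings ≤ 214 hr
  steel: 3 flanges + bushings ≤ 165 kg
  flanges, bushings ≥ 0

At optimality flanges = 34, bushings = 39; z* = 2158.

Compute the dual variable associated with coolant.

8

At the optimum: coolant uses 243 of 243 (binding); inspection uses 214 of 214 (binding); steel uses 141 of 165 (slack = 24).
Slack constraints have shadow price 0 (complementary slackness).
Dual feasibility on the basic columns requires 6·y_coolant + 4·y_inspection = 52, 1·y_coolant + 2·y_inspection = 10.
→ y_coolant = 8 and y_inspection = 1.
Shadow price of coolant = 8.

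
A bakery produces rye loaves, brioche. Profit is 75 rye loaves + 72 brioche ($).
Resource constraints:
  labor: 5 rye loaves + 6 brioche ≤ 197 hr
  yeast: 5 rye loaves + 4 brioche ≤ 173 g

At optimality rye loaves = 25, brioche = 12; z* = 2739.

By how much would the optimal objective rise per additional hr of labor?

Check each constraint at x*: labor 197/197 (tight); yeast 173/173 (tight).
Dual feasibility on the basic columns requires 5·y_labor + 5·y_yeast = 75, 6·y_labor + 4·y_yeast = 72.
This yields shadow prices y_labor = 6, y_yeast = 9.
Shadow price of labor = 6.

6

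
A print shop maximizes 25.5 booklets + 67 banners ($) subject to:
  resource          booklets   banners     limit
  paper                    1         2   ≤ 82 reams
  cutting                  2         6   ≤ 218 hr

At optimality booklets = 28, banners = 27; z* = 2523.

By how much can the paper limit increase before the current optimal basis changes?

27

Binding constraints: paper, cutting. The basis is B = [[1,2],[2,6]] with det 2.
Per unit increase in paper, x* moves by d = (3, -1).
The basis stays optimal until banners reaches 0; allowable increase = 27 reams.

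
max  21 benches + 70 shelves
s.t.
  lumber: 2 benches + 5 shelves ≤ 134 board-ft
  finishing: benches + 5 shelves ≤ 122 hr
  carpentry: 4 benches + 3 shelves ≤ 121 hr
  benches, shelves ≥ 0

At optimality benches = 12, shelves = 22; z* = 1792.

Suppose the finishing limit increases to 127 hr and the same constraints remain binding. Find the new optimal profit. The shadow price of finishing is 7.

1827

Δb = 5, so new z* = 1792 + (7)·(5) = 1792 + 35 = 1827.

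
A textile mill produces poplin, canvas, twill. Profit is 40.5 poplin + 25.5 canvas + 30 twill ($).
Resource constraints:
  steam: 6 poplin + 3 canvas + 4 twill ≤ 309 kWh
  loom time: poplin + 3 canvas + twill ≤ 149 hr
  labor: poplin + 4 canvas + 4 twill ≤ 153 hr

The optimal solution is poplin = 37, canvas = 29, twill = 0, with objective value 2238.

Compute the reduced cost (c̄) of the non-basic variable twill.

At the optimum: steam uses 309 of 309 (binding); loom time uses 124 of 149 (slack = 25); labor uses 153 of 153 (binding).
Since loom time is not tight, its dual is 0.
The binding rows give the dual system: 6·y_steam + 1·y_labor = 40.5 and 3·y_steam + 4·y_labor = 25.5.
→ y_steam = 6.5 and y_labor = 1.5.
Reduced cost of twill: c₃ − yᵀa₃ = 30 − (6.5·4 + 1.5·4) = 30 − 32 = -2.

-2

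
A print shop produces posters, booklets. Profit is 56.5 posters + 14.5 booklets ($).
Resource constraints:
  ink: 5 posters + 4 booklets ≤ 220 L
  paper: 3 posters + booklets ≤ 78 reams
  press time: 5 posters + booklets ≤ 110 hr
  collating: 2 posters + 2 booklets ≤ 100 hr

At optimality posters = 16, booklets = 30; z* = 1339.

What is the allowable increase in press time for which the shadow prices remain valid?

20

Binding constraints: paper, press time. The basis is B = [[3,1],[5,1]] with det -2.
Per unit increase in press time, x* moves by d = (0.5, -1.5).
The basis stays optimal until booklets reaches 0; allowable increase = 20 hr.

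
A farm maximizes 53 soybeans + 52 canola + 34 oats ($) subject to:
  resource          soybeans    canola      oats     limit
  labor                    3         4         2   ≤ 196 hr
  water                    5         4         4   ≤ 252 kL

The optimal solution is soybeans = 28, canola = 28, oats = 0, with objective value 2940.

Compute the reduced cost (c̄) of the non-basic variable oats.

-6

Both labor and water are binding at x*.
The binding rows give the dual system: 3·y_labor + 5·y_water = 53 and 4·y_labor + 4·y_water = 52.
Solving: y_labor = 6, y_water = 7.
Reduced cost of oats: c₃ − yᵀa₃ = 34 − (6·2 + 7·4) = 34 − 40 = -6.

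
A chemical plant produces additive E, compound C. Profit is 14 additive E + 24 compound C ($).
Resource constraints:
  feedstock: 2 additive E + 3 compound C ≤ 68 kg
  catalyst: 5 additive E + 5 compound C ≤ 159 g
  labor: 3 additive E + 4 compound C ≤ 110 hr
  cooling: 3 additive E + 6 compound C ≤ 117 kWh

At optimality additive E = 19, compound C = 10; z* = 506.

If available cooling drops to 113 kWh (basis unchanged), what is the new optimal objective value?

498

Binding: feedstock and cooling. Non-binding: catalyst (14 unused), labor (13 unused).
By complementary slackness, y = 0 for the non-binding constraints.
The binding rows give the dual system: 2·y_feedstock + 3·y_cooling = 14 and 3·y_feedstock + 6·y_cooling = 24.
This yields shadow prices y_feedstock = 4, y_cooling = 2.
Δz = y_cooling·Δb = 2 × (-4) = -8, so new z* = 506 − 8 = 498.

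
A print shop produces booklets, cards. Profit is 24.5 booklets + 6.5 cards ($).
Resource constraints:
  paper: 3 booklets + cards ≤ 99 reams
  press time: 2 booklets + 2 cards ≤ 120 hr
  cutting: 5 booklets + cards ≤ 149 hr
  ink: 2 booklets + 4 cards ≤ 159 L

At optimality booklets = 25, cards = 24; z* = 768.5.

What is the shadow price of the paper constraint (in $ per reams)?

Binding: paper and cutting. Non-binding: press time (22 unused), ink (13 unused).
Since press time, ink are not tight, their duals are 0.
The binding rows give the dual system: 3·y_paper + 5·y_cutting = 24.5 and 1·y_paper + 1·y_cutting = 6.5.
→ y_paper = 4 and y_cutting = 2.5.
Shadow price of paper = 4.

4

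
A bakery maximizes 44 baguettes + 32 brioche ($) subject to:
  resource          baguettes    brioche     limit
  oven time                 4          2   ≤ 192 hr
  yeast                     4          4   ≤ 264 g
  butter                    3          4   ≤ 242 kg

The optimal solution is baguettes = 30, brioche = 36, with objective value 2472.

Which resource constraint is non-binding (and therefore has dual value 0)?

butter

oven time: 192/192 (binding)
yeast: 264/264 (binding)
butter: 234/242 (slack 8)
By complementary slackness, a constraint with positive slack has shadow price 0 → butter.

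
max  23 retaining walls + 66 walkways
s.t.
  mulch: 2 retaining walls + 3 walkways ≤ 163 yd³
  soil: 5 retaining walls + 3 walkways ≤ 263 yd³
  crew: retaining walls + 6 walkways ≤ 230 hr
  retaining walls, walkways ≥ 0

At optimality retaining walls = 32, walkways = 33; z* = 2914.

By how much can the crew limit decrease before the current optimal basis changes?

Binding constraints: mulch, crew. The basis is B = [[2,3],[1,6]] with det 9.
Per unit decrease in crew, x* moves by d = (0.3333, -0.2222).
The basis stays optimal until soil becomes binding; allowable decrease = 4 hr.

4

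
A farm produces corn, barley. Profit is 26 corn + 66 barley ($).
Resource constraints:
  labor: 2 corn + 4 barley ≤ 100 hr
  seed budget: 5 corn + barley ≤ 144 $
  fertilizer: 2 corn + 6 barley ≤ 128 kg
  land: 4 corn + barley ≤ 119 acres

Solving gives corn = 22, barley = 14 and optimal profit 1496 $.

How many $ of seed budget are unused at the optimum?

20

seed budget used = 5·22 + 1·14 = 124; slack = 144 − 124 = 20.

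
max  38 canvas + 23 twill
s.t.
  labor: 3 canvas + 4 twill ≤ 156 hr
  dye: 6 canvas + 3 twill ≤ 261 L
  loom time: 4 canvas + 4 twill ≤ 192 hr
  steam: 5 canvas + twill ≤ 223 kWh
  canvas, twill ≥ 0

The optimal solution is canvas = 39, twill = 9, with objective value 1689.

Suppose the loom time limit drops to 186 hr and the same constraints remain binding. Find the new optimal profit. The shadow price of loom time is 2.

1677

Δb = -6, so new z* = 1689 + (2)·(-6) = 1689 − 12 = 1677.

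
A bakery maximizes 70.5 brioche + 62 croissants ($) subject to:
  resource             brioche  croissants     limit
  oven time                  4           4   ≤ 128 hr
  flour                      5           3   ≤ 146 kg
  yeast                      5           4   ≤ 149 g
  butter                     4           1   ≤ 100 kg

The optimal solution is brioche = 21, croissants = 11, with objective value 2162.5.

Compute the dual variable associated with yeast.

8.5

At the optimum: oven time uses 128 of 128 (binding); flour uses 138 of 146 (slack = 8); yeast uses 149 of 149 (binding); butter uses 95 of 100 (slack = 5).
Since flour, butter are not tight, their duals are 0.
Dual feasibility on the basic columns requires 4·y_oven time + 5·y_yeast = 70.5, 4·y_oven time + 4·y_yeast = 62.
This yields shadow prices y_oven time = 7, y_yeast = 8.5.
Shadow price of yeast = 8.5.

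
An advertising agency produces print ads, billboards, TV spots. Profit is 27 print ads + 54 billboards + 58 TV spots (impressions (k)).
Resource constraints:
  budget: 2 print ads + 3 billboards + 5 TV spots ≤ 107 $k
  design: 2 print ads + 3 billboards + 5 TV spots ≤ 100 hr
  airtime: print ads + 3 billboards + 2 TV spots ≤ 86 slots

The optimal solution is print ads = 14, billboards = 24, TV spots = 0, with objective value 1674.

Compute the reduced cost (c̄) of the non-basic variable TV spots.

Check each constraint at x*: budget 100/107 (slack 7); design 100/100 (tight); airtime 86/86 (tight).
By complementary slackness, y = 0 for the non-binding constraint.
The binding rows give the dual system: 2·y_design + 1·y_airtime = 27 and 3·y_design + 3·y_airtime = 54.
This yields shadow prices y_design = 9, y_airtime = 9.
Reduced cost of TV spots: c₃ − yᵀa₃ = 58 − (9·5 + 9·2) = 58 − 63 = -5.

-5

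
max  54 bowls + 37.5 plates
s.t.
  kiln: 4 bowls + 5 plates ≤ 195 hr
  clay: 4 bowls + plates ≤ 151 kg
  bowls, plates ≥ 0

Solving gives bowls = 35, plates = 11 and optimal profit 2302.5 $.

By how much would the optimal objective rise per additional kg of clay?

7.5

At the optimum: kiln uses 195 of 195 (binding); clay uses 151 of 151 (binding).
Dual feasibility on the basic columns requires 4·y_kiln + 4·y_clay = 54, 5·y_kiln + 1·y_clay = 37.5.
This yields shadow prices y_kiln = 6, y_clay = 7.5.
Shadow price of clay = 7.5.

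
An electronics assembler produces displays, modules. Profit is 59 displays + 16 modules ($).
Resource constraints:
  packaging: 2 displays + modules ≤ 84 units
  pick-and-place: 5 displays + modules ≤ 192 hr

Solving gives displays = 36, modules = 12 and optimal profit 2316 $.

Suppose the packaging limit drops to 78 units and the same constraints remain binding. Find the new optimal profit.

2274

Check each constraint at x*: packaging 84/84 (tight); pick-and-place 192/192 (tight).
The binding rows give the dual system: 2·y_packaging + 5·y_pick-and-place = 59 and 1·y_packaging + 1·y_pick-and-place = 16.
This yields shadow prices y_packaging = 7, y_pick-and-place = 9.
Δz = y_packaging·Δb = 7 × (-6) = -42, so new z* = 2316 − 42 = 2274.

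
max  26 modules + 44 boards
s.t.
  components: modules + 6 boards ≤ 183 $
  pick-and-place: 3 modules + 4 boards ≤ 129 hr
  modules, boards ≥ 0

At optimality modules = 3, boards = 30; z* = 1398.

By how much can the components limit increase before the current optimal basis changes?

10.5

Binding constraints: components, pick-and-place. The basis is B = [[1,6],[3,4]] with det -14.
Per unit increase in components, x* moves by d = (-0.2857, 0.2143).
The basis stays optimal until modules reaches 0; allowable increase = 10.5 $.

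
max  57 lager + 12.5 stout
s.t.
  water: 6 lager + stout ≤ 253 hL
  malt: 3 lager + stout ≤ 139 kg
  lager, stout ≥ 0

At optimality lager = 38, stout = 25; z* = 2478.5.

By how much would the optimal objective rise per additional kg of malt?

6

At the optimum: water uses 253 of 253 (binding); malt uses 139 of 139 (binding).
From A_Bᵀ y = c: 6·y_water + 3·y_malt = 57; 1·y_water + 1·y_malt = 12.5.
→ y_water = 6.5 and y_malt = 6.
Shadow price of malt = 6.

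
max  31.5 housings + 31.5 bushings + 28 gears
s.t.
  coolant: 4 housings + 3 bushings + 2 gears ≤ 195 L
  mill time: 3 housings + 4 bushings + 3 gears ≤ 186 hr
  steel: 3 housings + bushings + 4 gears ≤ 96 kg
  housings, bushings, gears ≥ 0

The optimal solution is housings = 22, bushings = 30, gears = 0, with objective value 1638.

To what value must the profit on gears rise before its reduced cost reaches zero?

Binding: mill time and steel. Non-binding: coolant (17 unused).
Since coolant is not tight, its dual is 0.
The binding rows give the dual system: 3·y_mill time + 3·y_steel = 31.5 and 4·y_mill time + 1·y_steel = 31.5.
→ y_mill time = 7 and y_steel = 3.5.
gears enters the basis when its profit ≥ yᵀa₃ = 7·3 + 3.5·4 = 35.

35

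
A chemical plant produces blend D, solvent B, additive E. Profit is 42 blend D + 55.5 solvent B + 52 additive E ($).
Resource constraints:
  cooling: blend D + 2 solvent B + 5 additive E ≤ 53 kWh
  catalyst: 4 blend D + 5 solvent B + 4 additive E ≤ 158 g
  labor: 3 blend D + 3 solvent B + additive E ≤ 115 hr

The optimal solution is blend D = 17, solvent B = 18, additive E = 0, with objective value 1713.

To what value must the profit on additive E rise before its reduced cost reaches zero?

Check each constraint at x*: cooling 53/53 (tight); catalyst 158/158 (tight); labor 105/115 (slack 10).
Since labor is not tight, its dual is 0.
Dual feasibility on the basic columns requires 1·y_cooling + 4·y_catalyst = 42, 2·y_cooling + 5·y_catalyst = 55.5.
→ y_cooling = 4 and y_catalyst = 9.5.
additive E enters the basis when its profit ≥ yᵀa₃ = 4·5 + 9.5·4 = 58.

58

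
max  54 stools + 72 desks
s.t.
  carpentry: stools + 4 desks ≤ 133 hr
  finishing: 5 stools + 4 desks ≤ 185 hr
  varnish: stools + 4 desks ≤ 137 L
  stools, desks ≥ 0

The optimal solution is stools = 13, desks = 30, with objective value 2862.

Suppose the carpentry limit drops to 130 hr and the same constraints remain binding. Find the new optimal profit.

Check each constraint at x*: carpentry 133/133 (tight); finishing 185/185 (tight); varnish 133/137 (slack 4).
Since varnish is not tight, its dual is 0.
The binding rows give the dual system: 1·y_carpentry + 5·y_finishing = 54 and 4·y_carpentry + 4·y_finishing = 72.
Solving: y_carpentry = 9, y_finishing = 9.
Δz = y_carpentry·Δb = 9 × (-3) = -27, so new z* = 2862 − 27 = 2835.

2835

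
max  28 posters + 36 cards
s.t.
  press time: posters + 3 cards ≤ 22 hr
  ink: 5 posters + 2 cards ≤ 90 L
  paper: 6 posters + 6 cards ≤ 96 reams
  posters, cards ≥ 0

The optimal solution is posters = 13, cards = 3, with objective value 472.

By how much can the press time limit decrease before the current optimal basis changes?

6

Binding constraints: press time, paper. The basis is B = [[1,3],[6,6]] with det -12.
Per unit decrease in press time, x* moves by d = (0.5, -0.5).
The basis stays optimal until cards reaches 0; allowable decrease = 6 hr.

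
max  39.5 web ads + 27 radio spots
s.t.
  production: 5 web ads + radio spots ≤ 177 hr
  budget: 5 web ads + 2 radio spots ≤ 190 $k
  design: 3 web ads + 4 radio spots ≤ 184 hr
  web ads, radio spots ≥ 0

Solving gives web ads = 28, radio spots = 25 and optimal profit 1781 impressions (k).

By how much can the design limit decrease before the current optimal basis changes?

Binding constraints: budget, design. The basis is B = [[5,2],[3,4]] with det 14.
Per unit decrease in design, x* moves by d = (0.1429, -0.3571).
The basis stays optimal until production becomes binding; allowable decrease = 33.6 hr.

33.6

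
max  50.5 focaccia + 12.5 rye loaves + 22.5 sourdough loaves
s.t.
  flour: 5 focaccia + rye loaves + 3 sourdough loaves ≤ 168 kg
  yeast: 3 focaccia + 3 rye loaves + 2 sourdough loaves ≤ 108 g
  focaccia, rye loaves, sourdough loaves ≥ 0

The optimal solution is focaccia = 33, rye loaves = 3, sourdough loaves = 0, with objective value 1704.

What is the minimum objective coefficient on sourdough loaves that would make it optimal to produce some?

Both flour and yeast are binding at x*.
Dual feasibility on the basic columns requires 5·y_flour + 3·y_yeast = 50.5, 1·y_flour + 3·y_yeast = 12.5.
This yields shadow prices y_flour = 9.5, y_yeast = 1.
sourdough loaves enters the basis when its profit ≥ yᵀa₃ = 9.5·3 + 1·2 = 30.5.

30.5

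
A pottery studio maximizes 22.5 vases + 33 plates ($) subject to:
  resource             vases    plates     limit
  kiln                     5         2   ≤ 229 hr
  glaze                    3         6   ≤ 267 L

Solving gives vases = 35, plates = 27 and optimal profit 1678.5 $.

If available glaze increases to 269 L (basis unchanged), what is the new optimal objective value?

1688.5

Both kiln and glaze are binding at x*.
The binding rows give the dual system: 5·y_kiln + 3·y_glaze = 22.5 and 2·y_kiln + 6·y_glaze = 33.
→ y_kiln = 1.5 and y_glaze = 5.
Δz = y_glaze·Δb = 5 × (2) = 10, so new z* = 1678.5 + 10 = 1688.5.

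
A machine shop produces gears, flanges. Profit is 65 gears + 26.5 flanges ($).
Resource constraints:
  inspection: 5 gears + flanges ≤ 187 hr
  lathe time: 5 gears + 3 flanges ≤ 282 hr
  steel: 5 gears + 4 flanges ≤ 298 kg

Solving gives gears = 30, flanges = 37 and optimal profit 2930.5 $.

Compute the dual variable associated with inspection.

8.5

Binding: inspection and steel. Non-binding: lathe time (21 unused).
Since lathe time is not tight, its dual is 0.
Dual feasibility on the basic columns requires 5·y_inspection + 5·y_steel = 65, 1·y_inspection + 4·y_steel = 26.5.
This yields shadow prices y_inspection = 8.5, y_steel = 4.5.
Shadow price of inspection = 8.5.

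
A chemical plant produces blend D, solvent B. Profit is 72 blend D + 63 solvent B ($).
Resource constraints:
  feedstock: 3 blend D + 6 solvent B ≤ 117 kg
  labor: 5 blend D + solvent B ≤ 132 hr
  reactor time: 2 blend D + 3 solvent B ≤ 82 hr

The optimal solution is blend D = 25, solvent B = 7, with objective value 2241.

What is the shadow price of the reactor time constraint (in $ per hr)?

0

At the optimum: feedstock uses 117 of 117 (binding); labor uses 132 of 132 (binding); reactor time uses 71 of 82 (slack = 11).
Since reactor time is not tight, its dual is 0.
The binding rows give the dual system: 3·y_feedstock + 5·y_labor = 72 and 6·y_feedstock + 1·y_labor = 63.
→ y_feedstock = 9 and y_labor = 9.
Shadow price of reactor time = 0.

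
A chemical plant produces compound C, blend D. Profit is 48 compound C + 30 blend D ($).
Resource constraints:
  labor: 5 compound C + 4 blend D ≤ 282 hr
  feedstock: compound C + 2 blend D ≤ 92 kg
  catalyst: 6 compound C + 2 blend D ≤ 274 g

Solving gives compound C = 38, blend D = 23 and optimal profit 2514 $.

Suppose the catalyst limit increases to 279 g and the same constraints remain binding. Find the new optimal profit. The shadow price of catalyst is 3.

2529

Δb = 5, so new z* = 2514 + (3)·(5) = 2514 + 15 = 2529.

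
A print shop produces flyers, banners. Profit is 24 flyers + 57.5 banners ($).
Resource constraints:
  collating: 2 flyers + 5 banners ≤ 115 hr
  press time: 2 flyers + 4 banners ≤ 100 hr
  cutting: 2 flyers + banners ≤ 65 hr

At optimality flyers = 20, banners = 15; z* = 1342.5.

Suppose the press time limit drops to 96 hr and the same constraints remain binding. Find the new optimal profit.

1332.5

Check each constraint at x*: collating 115/115 (tight); press time 100/100 (tight); cutting 55/65 (slack 10).
Slack constraints have shadow price 0 (complementary slackness).
The binding rows give the dual system: 2·y_collating + 2·y_press time = 24 and 5·y_collating + 4·y_press time = 57.5.
This yields shadow prices y_collating = 9.5, y_press time = 2.5.
Δz = y_press time·Δb = 2.5 × (-4) = -10, so new z* = 1342.5 − 10 = 1332.5.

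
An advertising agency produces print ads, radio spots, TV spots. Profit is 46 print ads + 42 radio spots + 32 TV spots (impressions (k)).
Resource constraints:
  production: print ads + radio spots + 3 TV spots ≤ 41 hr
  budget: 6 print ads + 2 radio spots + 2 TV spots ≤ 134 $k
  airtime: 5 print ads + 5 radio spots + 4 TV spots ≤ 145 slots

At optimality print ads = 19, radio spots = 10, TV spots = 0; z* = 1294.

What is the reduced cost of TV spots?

-2

Binding: budget and airtime. Non-binding: production (12 unused).
Since production is not tight, its dual is 0.
From A_Bᵀ y = c: 6·y_budget + 5·y_airtime = 46; 2·y_budget + 5·y_airtime = 42.
This yields shadow prices y_budget = 1, y_airtime = 8.
Reduced cost of TV spots: c₃ − yᵀa₃ = 32 − (1·2 + 8·4) = 32 − 34 = -2.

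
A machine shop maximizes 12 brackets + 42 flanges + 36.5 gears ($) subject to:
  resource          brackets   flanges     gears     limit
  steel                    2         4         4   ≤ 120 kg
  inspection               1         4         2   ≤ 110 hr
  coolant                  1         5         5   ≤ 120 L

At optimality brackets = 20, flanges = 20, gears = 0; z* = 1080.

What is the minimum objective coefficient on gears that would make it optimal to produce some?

42

Check each constraint at x*: steel 120/120 (tight); inspection 100/110 (slack 10); coolant 120/120 (tight).
Slack constraints have shadow price 0 (complementary slackness).
The binding rows give the dual system: 2·y_steel + 1·y_coolant = 12 and 4·y_steel + 5·y_coolant = 42.
→ y_steel = 3 and y_coolant = 6.
gears enters the basis when its profit ≥ yᵀa₃ = 3·4 + 6·5 = 42.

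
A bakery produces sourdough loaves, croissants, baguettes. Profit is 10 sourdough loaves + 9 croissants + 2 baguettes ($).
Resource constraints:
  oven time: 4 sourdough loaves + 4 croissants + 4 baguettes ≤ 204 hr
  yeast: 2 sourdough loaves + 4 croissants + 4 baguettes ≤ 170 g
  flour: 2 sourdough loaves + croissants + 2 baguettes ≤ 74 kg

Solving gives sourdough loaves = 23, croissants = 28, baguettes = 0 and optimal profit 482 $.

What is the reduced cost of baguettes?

-8

Check each constraint at x*: oven time 204/204 (tight); yeast 158/170 (slack 12); flour 74/74 (tight).
By complementary slackness, y = 0 for the non-binding constraint.
The binding rows give the dual system: 4·y_oven time + 2·y_flour = 10 and 4·y_oven time + 1·y_flour = 9.
Solving: y_oven time = 2, y_flour = 1.
Reduced cost of baguettes: c₃ − yᵀa₃ = 2 − (2·4 + 1·2) = 2 − 10 = -8.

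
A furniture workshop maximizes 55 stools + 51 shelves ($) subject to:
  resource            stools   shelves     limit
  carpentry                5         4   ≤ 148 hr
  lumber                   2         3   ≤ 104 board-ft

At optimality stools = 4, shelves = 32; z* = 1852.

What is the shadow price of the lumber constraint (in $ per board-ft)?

5

At the optimum: carpentry uses 148 of 148 (binding); lumber uses 104 of 104 (binding).
The binding rows give the dual system: 5·y_carpentry + 2·y_lumber = 55 and 4·y_carpentry + 3·y_lumber = 51.
This yields shadow prices y_carpentry = 9, y_lumber = 5.
Shadow price of lumber = 5.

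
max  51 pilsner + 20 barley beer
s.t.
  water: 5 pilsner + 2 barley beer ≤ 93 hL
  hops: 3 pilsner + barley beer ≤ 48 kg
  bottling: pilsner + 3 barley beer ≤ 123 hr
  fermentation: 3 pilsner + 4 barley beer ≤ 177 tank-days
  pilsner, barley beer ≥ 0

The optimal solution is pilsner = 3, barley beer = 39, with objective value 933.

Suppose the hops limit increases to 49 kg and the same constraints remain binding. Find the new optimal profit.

935

Check each constraint at x*: water 93/93 (tight); hops 48/48 (tight); bottling 120/123 (slack 3); fermentation 165/177 (slack 12).
By complementary slackness, y = 0 for the non-binding constraints.
Dual feasibility on the basic columns requires 5·y_water + 3·y_hops = 51, 2·y_water + 1·y_hops = 20.
→ y_water = 9 and y_hops = 2.
Δz = y_hops·Δb = 2 × (1) = 2, so new z* = 933 + 2 = 935.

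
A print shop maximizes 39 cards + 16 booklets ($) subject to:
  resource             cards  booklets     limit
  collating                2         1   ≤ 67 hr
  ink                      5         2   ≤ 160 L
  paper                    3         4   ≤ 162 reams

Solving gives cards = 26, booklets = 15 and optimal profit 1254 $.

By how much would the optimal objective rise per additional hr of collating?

2

Check each constraint at x*: collating 67/67 (tight); ink 160/160 (tight); paper 138/162 (slack 24).
By complementary slackness, y = 0 for the non-binding constraint.
The binding rows give the dual system: 2·y_collating + 5·y_ink = 39 and 1·y_collating + 2·y_ink = 16.
Solving: y_collating = 2, y_ink = 7.
Shadow price of collating = 2.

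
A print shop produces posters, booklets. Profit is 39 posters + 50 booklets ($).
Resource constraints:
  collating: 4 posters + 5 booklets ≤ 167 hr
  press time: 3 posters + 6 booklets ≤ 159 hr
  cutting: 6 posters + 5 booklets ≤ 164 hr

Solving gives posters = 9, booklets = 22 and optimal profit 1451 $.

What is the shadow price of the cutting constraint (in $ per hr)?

At the optimum: collating uses 146 of 167 (slack = 21); press time uses 159 of 159 (binding); cutting uses 164 of 164 (binding).
By complementary slackness, y = 0 for the non-binding constraint.
The binding rows give the dual system: 3·y_press time + 6·y_cutting = 39 and 6·y_press time + 5·y_cutting = 50.
→ y_press time = 5 and y_cutting = 4.
Shadow price of cutting = 4.

4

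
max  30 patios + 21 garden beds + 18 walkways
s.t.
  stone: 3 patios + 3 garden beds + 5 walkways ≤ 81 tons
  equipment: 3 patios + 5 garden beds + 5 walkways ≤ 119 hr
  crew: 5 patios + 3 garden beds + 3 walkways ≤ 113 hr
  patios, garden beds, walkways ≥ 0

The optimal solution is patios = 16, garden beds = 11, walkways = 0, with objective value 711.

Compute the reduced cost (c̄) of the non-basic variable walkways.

-8

Check each constraint at x*: stone 81/81 (tight); equipment 103/119 (slack 16); crew 113/113 (tight).
Since equipment is not tight, its dual is 0.
The binding rows give the dual system: 3·y_stone + 5·y_crew = 30 and 3·y_stone + 3·y_crew = 21.
This yields shadow prices y_stone = 2.5, y_crew = 4.5.
Reduced cost of walkways: c₃ − yᵀa₃ = 18 − (2.5·5 + 4.5·3) = 18 − 26 = -8.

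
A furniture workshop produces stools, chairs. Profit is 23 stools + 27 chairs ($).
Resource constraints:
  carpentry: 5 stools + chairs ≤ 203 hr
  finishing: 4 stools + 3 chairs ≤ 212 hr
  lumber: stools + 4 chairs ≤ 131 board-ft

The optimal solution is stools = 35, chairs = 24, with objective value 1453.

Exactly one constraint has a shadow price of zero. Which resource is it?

carpentry: 199/203 (slack 4)
finishing: 212/212 (binding)
lumber: 131/131 (binding)
By complementary slackness, a constraint with positive slack has shadow price 0 → carpentry.

carpentry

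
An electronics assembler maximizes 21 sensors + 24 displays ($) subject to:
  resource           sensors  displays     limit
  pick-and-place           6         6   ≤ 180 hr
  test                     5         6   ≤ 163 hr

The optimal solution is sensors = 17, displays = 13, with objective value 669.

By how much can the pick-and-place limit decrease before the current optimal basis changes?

Binding constraints: pick-and-place, test. The basis is B = [[6,6],[5,6]] with det 6.
Per unit decrease in pick-and-place, x* moves by d = (-1, 0.8333).
The basis stays optimal until sensors reaches 0; allowable decrease = 17 hr.

17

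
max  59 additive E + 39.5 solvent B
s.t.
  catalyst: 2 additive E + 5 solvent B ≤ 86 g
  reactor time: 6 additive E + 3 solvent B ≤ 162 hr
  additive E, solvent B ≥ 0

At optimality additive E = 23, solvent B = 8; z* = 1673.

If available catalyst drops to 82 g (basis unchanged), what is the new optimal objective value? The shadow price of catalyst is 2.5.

Δb = -4, so new z* = 1673 + (2.5)·(-4) = 1673 − 10 = 1663.

1663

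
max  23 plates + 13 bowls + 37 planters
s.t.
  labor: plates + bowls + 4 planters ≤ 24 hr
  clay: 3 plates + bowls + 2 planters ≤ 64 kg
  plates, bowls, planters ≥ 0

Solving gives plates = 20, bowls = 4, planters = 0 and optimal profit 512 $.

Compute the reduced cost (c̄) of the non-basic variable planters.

Both labor and clay are binding at x*.
From A_Bᵀ y = c: 1·y_labor + 3·y_clay = 23; 1·y_labor + 1·y_clay = 13.
→ y_labor = 8 and y_clay = 5.
Reduced cost of planters: c₃ − yᵀa₃ = 37 − (8·4 + 5·2) = 37 − 42 = -5.

-5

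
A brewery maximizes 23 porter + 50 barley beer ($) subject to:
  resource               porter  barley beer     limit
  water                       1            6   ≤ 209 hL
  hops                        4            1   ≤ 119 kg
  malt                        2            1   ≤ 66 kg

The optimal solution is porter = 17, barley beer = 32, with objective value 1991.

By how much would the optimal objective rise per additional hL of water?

Binding: water and malt. Non-binding: hops (19 unused).
By complementary slackness, y = 0 for the non-binding constraint.
The binding rows give the dual system: 1·y_water + 2·y_malt = 23 and 6·y_water + 1·y_malt = 50.
This yields shadow prices y_water = 7, y_malt = 8.
Shadow price of water = 7.

7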